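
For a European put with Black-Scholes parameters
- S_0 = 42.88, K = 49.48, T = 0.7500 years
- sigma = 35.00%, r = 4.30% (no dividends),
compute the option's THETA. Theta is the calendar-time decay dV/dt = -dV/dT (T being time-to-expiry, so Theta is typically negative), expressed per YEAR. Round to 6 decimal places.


Answer: Theta = -1.941156

Derivation:
d1 = -0.2143636581; d2 = -0.5174725495
phi(d1) = 0.3898807241; exp(-qT) = 1.0000000000; exp(-rT) = 0.9682644857
Theta = -S*exp(-qT)*phi(d1)*sigma/(2*sqrt(T)) + r*K*exp(-rT)*N(-d2) - q*S*exp(-qT)*N(-d1)
N(-d1) = 0.5848682602; N(-d2) = 0.6975868367; sqrt(T) = 0.8660254038
Term 1 = -42.8800 * 1.0000000000 * 0.3898807241 * 0.3500 / (2 * 0.8660254038) = -3.3782668970
Term 2 = 0.0430 * 49.4800 * 0.9682644857 * 0.6975868367 = 1.4371113735
Term 3 = 0 (no dividend yield, q = 0)
Theta = -3.3782668970 + (1.4371113735) + (0.0000000000) = -1.941156


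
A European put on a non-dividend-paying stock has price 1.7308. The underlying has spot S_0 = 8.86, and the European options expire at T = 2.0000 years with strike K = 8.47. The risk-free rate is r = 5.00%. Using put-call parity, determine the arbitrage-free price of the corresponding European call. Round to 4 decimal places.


Answer: Call price = 2.9268

Derivation:
Put-call parity: C - P = S_0 * exp(-qT) - K * exp(-rT).
S_0 * exp(-qT) = 8.8600 * 1.00000000 = 8.86000000
K * exp(-rT) = 8.4700 * 0.90483742 = 7.66397293
C = P + S*exp(-qT) - K*exp(-rT)
C = 1.7308 + 8.86000000 - 7.66397293 = 2.9268


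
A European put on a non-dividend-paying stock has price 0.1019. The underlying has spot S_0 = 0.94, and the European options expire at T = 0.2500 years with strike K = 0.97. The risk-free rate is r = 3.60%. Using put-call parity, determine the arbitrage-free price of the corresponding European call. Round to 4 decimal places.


Put-call parity: C - P = S_0 * exp(-qT) - K * exp(-rT).
S_0 * exp(-qT) = 0.9400 * 1.00000000 = 0.94000000
K * exp(-rT) = 0.9700 * 0.99104038 = 0.96130917
C = P + S*exp(-qT) - K*exp(-rT)
C = 0.1019 + 0.94000000 - 0.96130917 = 0.0806

Answer: Call price = 0.0806


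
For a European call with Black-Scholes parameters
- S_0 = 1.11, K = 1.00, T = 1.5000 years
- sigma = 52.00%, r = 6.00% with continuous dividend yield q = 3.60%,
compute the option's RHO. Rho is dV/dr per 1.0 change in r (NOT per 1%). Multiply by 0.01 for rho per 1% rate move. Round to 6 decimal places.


d1 = 0.5388249600; d2 = -0.0980423731
phi(d1) = 0.3450366271; exp(-qT) = 0.9474321065; exp(-rT) = 0.9139311853
N(d2) = 0.4609493233
Rho = K*T*exp(-rT)*N(d2) = 1.0000 * 1.5000 * 0.9139311853 * 0.4609493233 = 0.631914

Answer: Rho = 0.631914


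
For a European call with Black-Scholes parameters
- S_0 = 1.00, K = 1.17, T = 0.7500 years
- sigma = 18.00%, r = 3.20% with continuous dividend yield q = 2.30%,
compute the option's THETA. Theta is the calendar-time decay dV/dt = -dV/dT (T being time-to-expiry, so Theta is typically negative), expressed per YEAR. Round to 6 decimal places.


Answer: Theta = -0.028714

Derivation:
d1 = -0.8859359617; d2 = -1.0418205344
phi(d1) = 0.2694480161; exp(-qT) = 0.9828979294; exp(-rT) = 0.9762857098
Theta = -S*exp(-qT)*phi(d1)*sigma/(2*sqrt(T)) - r*K*exp(-rT)*N(d2) + q*S*exp(-qT)*N(d1)
N(d1) = 0.1878260181; N(d2) = 0.1487474460; sqrt(T) = 0.8660254038
Term 1 = -1.0000 * 0.9828979294 * 0.2694480161 * 0.1800 / (2 * 0.8660254038) = -0.0275229695
Term 2 = -0.0320 * 1.1700 * 0.9762857098 * 0.1487474460 = -0.0054370370
Term 3 = 0.0230 * 1.0000 * 0.9828979294 * 0.1878260181 = 0.0042461175
Theta = -0.0275229695 + (-0.0054370370) + (0.0042461175) = -0.028714


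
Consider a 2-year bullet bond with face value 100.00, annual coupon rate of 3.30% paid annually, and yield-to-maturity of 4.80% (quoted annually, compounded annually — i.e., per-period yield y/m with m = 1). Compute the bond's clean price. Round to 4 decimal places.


Coupon per period c = face * coupon_rate / m = 3.300000
Periods per year m = 1; per-period yield y/m = 0.048000
Number of cashflows N = 2
Cashflows (t years, CF_t, discount factor 1/(1+y/m)^(m*t), PV):
  t = 1.0000: CF_t = 3.300000, DF = 0.954198, PV = 3.148855
  t = 2.0000: CF_t = 103.300000, DF = 0.910495, PV = 94.054105
Price P = sum_t PV_t = 97.202960

Answer: Price = 97.2030


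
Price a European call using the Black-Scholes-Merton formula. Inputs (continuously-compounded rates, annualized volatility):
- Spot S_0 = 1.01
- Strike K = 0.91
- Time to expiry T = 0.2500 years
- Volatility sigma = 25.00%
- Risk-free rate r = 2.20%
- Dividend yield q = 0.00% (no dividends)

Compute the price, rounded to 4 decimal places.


d1 = (ln(S/K) + (r - q + 0.5*sigma^2) * T) / (sigma * sqrt(T)) = 0.94058808
d2 = d1 - sigma * sqrt(T) = 0.81558808
exp(-rT) = 0.99451510; exp(-qT) = 1.00000000
C = S_0 * exp(-qT) * N(d1) - K * exp(-rT) * N(d2)
N(d1) = 0.82654200; N(d2) = 0.79263212
C = 1.0100 * 1.00000000 * 0.82654200 - 0.9100 * 0.99451510 * 0.79263212 = 0.1175

Answer: Price = 0.1175


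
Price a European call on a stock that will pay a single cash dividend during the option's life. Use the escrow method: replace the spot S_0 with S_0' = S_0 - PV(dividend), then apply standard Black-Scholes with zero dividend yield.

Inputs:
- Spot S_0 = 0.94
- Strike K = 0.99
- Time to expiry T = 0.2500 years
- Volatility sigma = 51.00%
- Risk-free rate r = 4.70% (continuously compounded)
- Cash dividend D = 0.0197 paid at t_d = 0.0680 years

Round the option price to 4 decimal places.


Answer: Price = 0.0700

Derivation:
PV(D) = D * exp(-r * t_d) = 0.0197 * 0.99680910 = 0.01963714
S_0' = S_0 - PV(D) = 0.9400 - 0.01963714 = 0.92036286
d1 = (ln(S_0'/K) + (r + sigma^2/2)*T) / (sigma*sqrt(T)) = -0.11244877
d2 = d1 - sigma*sqrt(T) = -0.36744877
exp(-rT) = 0.98831876
N(d1) = 0.45523379; N(d2) = 0.35664215
C = S_0' * N(d1) - K * exp(-rT) * N(d2) = 0.92036286 * 0.45523379 - 0.9900 * 0.98831876 * 0.35664215 = 0.0700


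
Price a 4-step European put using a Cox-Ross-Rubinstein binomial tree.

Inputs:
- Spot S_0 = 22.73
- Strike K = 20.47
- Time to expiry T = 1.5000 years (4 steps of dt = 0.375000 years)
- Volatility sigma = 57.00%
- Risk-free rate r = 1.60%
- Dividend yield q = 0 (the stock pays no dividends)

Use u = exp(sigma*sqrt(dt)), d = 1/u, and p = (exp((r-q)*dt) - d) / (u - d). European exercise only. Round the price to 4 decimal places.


Answer: Price = V(0,0) = 4.5316

Derivation:
dt = T/N = 0.375000
u = exp(sigma*sqrt(dt)) = 1.417723; d = 1/u = 0.705356
p = (exp((r-q)*dt) - d) / (u - d) = 0.422060
Discount per step: exp(-r*dt) = 0.994018
Stock lattice S(k, i) with i counting down-moves:
  k=0: S(0,0) = 22.7300
  k=1: S(1,0) = 32.2249; S(1,1) = 16.0327
  k=2: S(2,0) = 45.6859; S(2,1) = 22.7300; S(2,2) = 11.3088
  k=3: S(3,0) = 64.7700; S(3,1) = 32.2249; S(3,2) = 16.0327; S(3,3) = 7.9767
  k=4: S(4,0) = 91.8259; S(4,1) = 45.6859; S(4,2) = 22.7300; S(4,3) = 11.3088; S(4,4) = 5.6264
Terminal payoffs V(N, i) = max(K - S_T, 0):
  V(4,0) = 0.000000; V(4,1) = 0.000000; V(4,2) = 0.000000; V(4,3) = 9.161201; V(4,4) = 14.843562
Backward induction: V(k, i) = exp(-r*dt) * [p * V(k+1, i) + (1-p) * V(k+1, i+1)].
  V(3,0) = exp(-r*dt) * [p*0.000000 + (1-p)*0.000000] = 0.000000
  V(3,1) = exp(-r*dt) * [p*0.000000 + (1-p)*0.000000] = 0.000000
  V(3,2) = exp(-r*dt) * [p*0.000000 + (1-p)*9.161201] = 5.262950
  V(3,3) = exp(-r*dt) * [p*9.161201 + (1-p)*14.843562] = 12.370816
  V(2,0) = exp(-r*dt) * [p*0.000000 + (1-p)*0.000000] = 0.000000
  V(2,1) = exp(-r*dt) * [p*0.000000 + (1-p)*5.262950] = 3.023473
  V(2,2) = exp(-r*dt) * [p*5.262950 + (1-p)*12.370816] = 9.314812
  V(1,0) = exp(-r*dt) * [p*0.000000 + (1-p)*3.023473] = 1.736932
  V(1,1) = exp(-r*dt) * [p*3.023473 + (1-p)*9.314812] = 6.619651
  V(0,0) = exp(-r*dt) * [p*1.736932 + (1-p)*6.619651] = 4.531579


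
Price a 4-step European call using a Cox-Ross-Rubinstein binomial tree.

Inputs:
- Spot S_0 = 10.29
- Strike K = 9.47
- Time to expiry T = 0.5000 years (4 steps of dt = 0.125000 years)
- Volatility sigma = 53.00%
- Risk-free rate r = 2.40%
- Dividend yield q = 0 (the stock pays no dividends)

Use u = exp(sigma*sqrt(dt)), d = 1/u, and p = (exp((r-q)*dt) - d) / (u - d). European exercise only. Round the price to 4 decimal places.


Answer: Price = V(0,0) = 1.9995

Derivation:
dt = T/N = 0.125000
u = exp(sigma*sqrt(dt)) = 1.206089; d = 1/u = 0.829126
p = (exp((r-q)*dt) - d) / (u - d) = 0.461261
Discount per step: exp(-r*dt) = 0.997004
Stock lattice S(k, i) with i counting down-moves:
  k=0: S(0,0) = 10.2900
  k=1: S(1,0) = 12.4107; S(1,1) = 8.5317
  k=2: S(2,0) = 14.9684; S(2,1) = 10.2900; S(2,2) = 7.0739
  k=3: S(3,0) = 18.0532; S(3,1) = 12.4107; S(3,2) = 8.5317; S(3,3) = 5.8651
  k=4: S(4,0) = 21.7738; S(4,1) = 14.9684; S(4,2) = 10.2900; S(4,3) = 7.0739; S(4,4) = 4.8629
Terminal payoffs V(N, i) = max(S_T - K, 0):
  V(4,0) = 12.303764; V(4,1) = 5.498368; V(4,2) = 0.820000; V(4,3) = 0.000000; V(4,4) = 0.000000
Backward induction: V(k, i) = exp(-r*dt) * [p * V(k+1, i) + (1-p) * V(k+1, i+1)].
  V(3,0) = exp(-r*dt) * [p*12.303764 + (1-p)*5.498368] = 8.611558
  V(3,1) = exp(-r*dt) * [p*5.498368 + (1-p)*0.820000] = 2.969028
  V(3,2) = exp(-r*dt) * [p*0.820000 + (1-p)*0.000000] = 0.377101
  V(3,3) = exp(-r*dt) * [p*0.000000 + (1-p)*0.000000] = 0.000000
  V(2,0) = exp(-r*dt) * [p*8.611558 + (1-p)*2.969028] = 5.555017
  V(2,1) = exp(-r*dt) * [p*2.969028 + (1-p)*0.377101] = 1.567945
  V(2,2) = exp(-r*dt) * [p*0.377101 + (1-p)*0.000000] = 0.173421
  V(1,0) = exp(-r*dt) * [p*5.555017 + (1-p)*1.567945] = 3.396821
  V(1,1) = exp(-r*dt) * [p*1.567945 + (1-p)*0.173421] = 0.814214
  V(0,0) = exp(-r*dt) * [p*3.396821 + (1-p)*0.814214] = 1.999463


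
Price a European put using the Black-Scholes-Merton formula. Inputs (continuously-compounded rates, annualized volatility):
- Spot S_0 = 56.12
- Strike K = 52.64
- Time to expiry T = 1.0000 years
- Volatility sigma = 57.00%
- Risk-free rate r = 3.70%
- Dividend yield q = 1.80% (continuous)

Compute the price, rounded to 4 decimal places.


Answer: Price = 9.8004

Derivation:
d1 = (ln(S/K) + (r - q + 0.5*sigma^2) * T) / (sigma * sqrt(T)) = 0.43064205
d2 = d1 - sigma * sqrt(T) = -0.13935795
exp(-rT) = 0.96367614; exp(-qT) = 0.98216103
P = K * exp(-rT) * N(-d2) - S_0 * exp(-qT) * N(-d1)
N(-d1) = 0.33336433; N(-d2) = 0.55541635
P = 52.6400 * 0.96367614 * 0.55541635 - 56.1200 * 0.98216103 * 0.33336433 = 9.8004


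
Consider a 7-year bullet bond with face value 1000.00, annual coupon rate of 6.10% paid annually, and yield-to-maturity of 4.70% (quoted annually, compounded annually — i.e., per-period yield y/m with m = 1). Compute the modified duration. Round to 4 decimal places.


Answer: Modified duration = 5.6829

Derivation:
Coupon per period c = face * coupon_rate / m = 61.000000
Periods per year m = 1; per-period yield y/m = 0.047000
Number of cashflows N = 7
Cashflows (t years, CF_t, discount factor 1/(1+y/m)^(m*t), PV):
  t = 1.0000: CF_t = 61.000000, DF = 0.955110, PV = 58.261700
  t = 2.0000: CF_t = 61.000000, DF = 0.912235, PV = 55.646323
  t = 3.0000: CF_t = 61.000000, DF = 0.871284, PV = 53.148350
  t = 4.0000: CF_t = 61.000000, DF = 0.832172, PV = 50.762512
  t = 5.0000: CF_t = 61.000000, DF = 0.794816, PV = 48.483775
  t = 6.0000: CF_t = 61.000000, DF = 0.759137, PV = 46.307330
  t = 7.0000: CF_t = 1061.000000, DF = 0.725059, PV = 769.287387
Price P = sum_t PV_t = 1081.897379
First compute Macaulay numerator sum_t t * PV_t:
  t * PV_t at t = 1.0000: 58.261700
  t * PV_t at t = 2.0000: 111.292646
  t * PV_t at t = 3.0000: 159.445051
  t * PV_t at t = 4.0000: 203.050049
  t * PV_t at t = 5.0000: 242.418875
  t * PV_t at t = 6.0000: 277.843982
  t * PV_t at t = 7.0000: 5385.011712
Macaulay duration D = 6437.324016 / 1081.897379 = 5.950032
Modified duration = D / (1 + y/m) = 5.950032 / (1 + 0.047000) = 5.682934


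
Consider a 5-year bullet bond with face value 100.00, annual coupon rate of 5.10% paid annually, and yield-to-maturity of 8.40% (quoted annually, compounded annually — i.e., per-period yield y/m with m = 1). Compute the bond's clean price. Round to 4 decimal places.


Coupon per period c = face * coupon_rate / m = 5.100000
Periods per year m = 1; per-period yield y/m = 0.084000
Number of cashflows N = 5
Cashflows (t years, CF_t, discount factor 1/(1+y/m)^(m*t), PV):
  t = 1.0000: CF_t = 5.100000, DF = 0.922509, PV = 4.704797
  t = 2.0000: CF_t = 5.100000, DF = 0.851023, PV = 4.340219
  t = 3.0000: CF_t = 5.100000, DF = 0.785077, PV = 4.003892
  t = 4.0000: CF_t = 5.100000, DF = 0.724241, PV = 3.693627
  t = 5.0000: CF_t = 105.100000, DF = 0.668119, PV = 70.219269
Price P = sum_t PV_t = 86.961804

Answer: Price = 86.9618


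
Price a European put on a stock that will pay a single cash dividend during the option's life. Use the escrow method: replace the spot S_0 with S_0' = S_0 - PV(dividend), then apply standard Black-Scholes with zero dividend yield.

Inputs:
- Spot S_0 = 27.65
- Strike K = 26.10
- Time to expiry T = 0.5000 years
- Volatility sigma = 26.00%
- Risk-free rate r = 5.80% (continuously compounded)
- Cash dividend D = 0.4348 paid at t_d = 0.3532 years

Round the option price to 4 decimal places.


PV(D) = D * exp(-r * t_d) = 0.4348 * 0.97972280 = 0.42598348
S_0' = S_0 - PV(D) = 27.6500 - 0.42598348 = 27.22401652
d1 = (ln(S_0'/K) + (r + sigma^2/2)*T) / (sigma*sqrt(T)) = 0.47900626
d2 = d1 - sigma*sqrt(T) = 0.29515850
exp(-rT) = 0.97141646
N(-d1) = 0.31596709; N(-d2) = 0.38393640
P = K * exp(-rT) * N(-d2) - S_0' * N(-d1) = 26.1000 * 0.97141646 * 0.38393640 - 27.22401652 * 0.31596709 = 1.1324

Answer: Price = 1.1324


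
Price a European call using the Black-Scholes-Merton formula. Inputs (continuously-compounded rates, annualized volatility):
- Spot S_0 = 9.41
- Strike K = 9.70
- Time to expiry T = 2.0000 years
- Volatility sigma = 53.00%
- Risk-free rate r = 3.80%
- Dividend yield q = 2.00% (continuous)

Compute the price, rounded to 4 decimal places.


Answer: Price = 2.6596

Derivation:
d1 = (ln(S/K) + (r - q + 0.5*sigma^2) * T) / (sigma * sqrt(T)) = 0.38230071
d2 = d1 - sigma * sqrt(T) = -0.36723248
exp(-rT) = 0.92681621; exp(-qT) = 0.96078944
C = S_0 * exp(-qT) * N(d1) - K * exp(-rT) * N(d2)
N(d1) = 0.64888084; N(d2) = 0.35672281
C = 9.4100 * 0.96078944 * 0.64888084 - 9.7000 * 0.92681621 * 0.35672281 = 2.6596


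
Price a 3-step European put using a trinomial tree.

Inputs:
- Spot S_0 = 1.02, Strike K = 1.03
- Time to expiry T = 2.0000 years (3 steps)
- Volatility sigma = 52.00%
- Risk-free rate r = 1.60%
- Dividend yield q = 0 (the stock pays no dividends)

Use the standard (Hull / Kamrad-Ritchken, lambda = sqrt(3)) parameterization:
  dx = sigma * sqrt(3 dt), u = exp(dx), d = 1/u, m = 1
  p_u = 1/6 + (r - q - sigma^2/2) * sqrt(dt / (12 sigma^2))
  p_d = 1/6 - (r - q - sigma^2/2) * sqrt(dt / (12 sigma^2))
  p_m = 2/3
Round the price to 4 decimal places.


Answer: Price = V(0,0) = 0.2513

Derivation:
dt = T/N = 0.666667; dx = sigma*sqrt(3*dt) = 0.735391
u = exp(dx) = 2.086298; d = 1/u = 0.479318
p_u = 0.112636, p_m = 0.666667, p_d = 0.220697
Discount per step: exp(-r*dt) = 0.989390
Stock lattice S(k, j) with j the centered position index:
  k=0: S(0,+0) = 1.0200
  k=1: S(1,-1) = 0.4889; S(1,+0) = 1.0200; S(1,+1) = 2.1280
  k=2: S(2,-2) = 0.2343; S(2,-1) = 0.4889; S(2,+0) = 1.0200; S(2,+1) = 2.1280; S(2,+2) = 4.4397
  k=3: S(3,-3) = 0.1123; S(3,-2) = 0.2343; S(3,-1) = 0.4889; S(3,+0) = 1.0200; S(3,+1) = 2.1280; S(3,+2) = 4.4397; S(3,+3) = 9.2625
Terminal payoffs V(N, j) = max(K - S_T, 0):
  V(3,-3) = 0.917676; V(3,-2) = 0.795659; V(3,-1) = 0.541096; V(3,+0) = 0.010000; V(3,+1) = 0.000000; V(3,+2) = 0.000000; V(3,+3) = 0.000000
Backward induction: V(k, j) = exp(-r*dt) * [p_u * V(k+1, j+1) + p_m * V(k+1, j) + p_d * V(k+1, j-1)]
  V(2,-2) = exp(-r*dt) * [p_u*0.541096 + p_m*0.795659 + p_d*0.917676] = 0.785492
  V(2,-1) = exp(-r*dt) * [p_u*0.010000 + p_m*0.541096 + p_d*0.795659] = 0.531754
  V(2,+0) = exp(-r*dt) * [p_u*0.000000 + p_m*0.010000 + p_d*0.541096] = 0.124747
  V(2,+1) = exp(-r*dt) * [p_u*0.000000 + p_m*0.000000 + p_d*0.010000] = 0.002184
  V(2,+2) = exp(-r*dt) * [p_u*0.000000 + p_m*0.000000 + p_d*0.000000] = 0.000000
  V(1,-1) = exp(-r*dt) * [p_u*0.124747 + p_m*0.531754 + p_d*0.785492] = 0.536160
  V(1,+0) = exp(-r*dt) * [p_u*0.002184 + p_m*0.124747 + p_d*0.531754] = 0.198637
  V(1,+1) = exp(-r*dt) * [p_u*0.000000 + p_m*0.002184 + p_d*0.124747] = 0.028679
  V(0,+0) = exp(-r*dt) * [p_u*0.028679 + p_m*0.198637 + p_d*0.536160] = 0.251289


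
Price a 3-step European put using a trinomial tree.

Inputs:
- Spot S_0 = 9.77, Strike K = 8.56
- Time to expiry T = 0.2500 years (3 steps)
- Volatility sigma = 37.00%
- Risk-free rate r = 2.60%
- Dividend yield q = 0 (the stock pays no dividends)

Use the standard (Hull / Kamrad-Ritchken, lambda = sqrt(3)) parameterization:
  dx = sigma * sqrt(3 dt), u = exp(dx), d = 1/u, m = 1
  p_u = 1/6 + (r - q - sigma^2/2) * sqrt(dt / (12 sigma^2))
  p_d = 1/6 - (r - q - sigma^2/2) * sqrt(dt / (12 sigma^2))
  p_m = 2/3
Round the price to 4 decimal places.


dt = T/N = 0.083333; dx = sigma*sqrt(3*dt) = 0.185000
u = exp(dx) = 1.203218; d = 1/u = 0.831104
p_u = 0.157106, p_m = 0.666667, p_d = 0.176227
Discount per step: exp(-r*dt) = 0.997836
Stock lattice S(k, j) with j the centered position index:
  k=0: S(0,+0) = 9.7700
  k=1: S(1,-1) = 8.1199; S(1,+0) = 9.7700; S(1,+1) = 11.7554
  k=2: S(2,-2) = 6.7485; S(2,-1) = 8.1199; S(2,+0) = 9.7700; S(2,+1) = 11.7554; S(2,+2) = 14.1444
  k=3: S(3,-3) = 5.6087; S(3,-2) = 6.7485; S(3,-1) = 8.1199; S(3,+0) = 9.7700; S(3,+1) = 11.7554; S(3,+2) = 14.1444; S(3,+3) = 17.0188
Terminal payoffs V(N, j) = max(K - S_T, 0):
  V(3,-3) = 2.951314; V(3,-2) = 1.811526; V(3,-1) = 0.440111; V(3,+0) = 0.000000; V(3,+1) = 0.000000; V(3,+2) = 0.000000; V(3,+3) = 0.000000
Backward induction: V(k, j) = exp(-r*dt) * [p_u * V(k+1, j+1) + p_m * V(k+1, j) + p_d * V(k+1, j-1)]
  V(2,-2) = exp(-r*dt) * [p_u*0.440111 + p_m*1.811526 + p_d*2.951314] = 1.793041
  V(2,-1) = exp(-r*dt) * [p_u*0.000000 + p_m*0.440111 + p_d*1.811526] = 0.611322
  V(2,+0) = exp(-r*dt) * [p_u*0.000000 + p_m*0.000000 + p_d*0.440111] = 0.077392
  V(2,+1) = exp(-r*dt) * [p_u*0.000000 + p_m*0.000000 + p_d*0.000000] = 0.000000
  V(2,+2) = exp(-r*dt) * [p_u*0.000000 + p_m*0.000000 + p_d*0.000000] = 0.000000
  V(1,-1) = exp(-r*dt) * [p_u*0.077392 + p_m*0.611322 + p_d*1.793041] = 0.734098
  V(1,+0) = exp(-r*dt) * [p_u*0.000000 + p_m*0.077392 + p_d*0.611322] = 0.158981
  V(1,+1) = exp(-r*dt) * [p_u*0.000000 + p_m*0.000000 + p_d*0.077392] = 0.013609
  V(0,+0) = exp(-r*dt) * [p_u*0.013609 + p_m*0.158981 + p_d*0.734098] = 0.236980

Answer: Price = V(0,0) = 0.2370


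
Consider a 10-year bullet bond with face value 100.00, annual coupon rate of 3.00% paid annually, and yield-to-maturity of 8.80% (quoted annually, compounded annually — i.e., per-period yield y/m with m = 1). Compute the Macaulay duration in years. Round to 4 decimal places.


Coupon per period c = face * coupon_rate / m = 3.000000
Periods per year m = 1; per-period yield y/m = 0.088000
Number of cashflows N = 10
Cashflows (t years, CF_t, discount factor 1/(1+y/m)^(m*t), PV):
  t = 1.0000: CF_t = 3.000000, DF = 0.919118, PV = 2.757353
  t = 2.0000: CF_t = 3.000000, DF = 0.844777, PV = 2.534332
  t = 3.0000: CF_t = 3.000000, DF = 0.776450, PV = 2.329349
  t = 4.0000: CF_t = 3.000000, DF = 0.713649, PV = 2.140946
  t = 5.0000: CF_t = 3.000000, DF = 0.655927, PV = 1.967781
  t = 6.0000: CF_t = 3.000000, DF = 0.602874, PV = 1.808622
  t = 7.0000: CF_t = 3.000000, DF = 0.554112, PV = 1.662337
  t = 8.0000: CF_t = 3.000000, DF = 0.509294, PV = 1.527883
  t = 9.0000: CF_t = 3.000000, DF = 0.468101, PV = 1.404304
  t = 10.0000: CF_t = 103.000000, DF = 0.430240, PV = 44.314747
Price P = sum_t PV_t = 62.447653
Macaulay numerator sum_t t * PV_t:
  t * PV_t at t = 1.0000: 2.757353
  t * PV_t at t = 2.0000: 5.068663
  t * PV_t at t = 3.0000: 6.988047
  t * PV_t at t = 4.0000: 8.563783
  t * PV_t at t = 5.0000: 9.838905
  t * PV_t at t = 6.0000: 10.851734
  t * PV_t at t = 7.0000: 11.636357
  t * PV_t at t = 8.0000: 12.223064
  t * PV_t at t = 9.0000: 12.638738
  t * PV_t at t = 10.0000: 443.147467
Macaulay duration D = (sum_t t * PV_t) / P = 523.714111 / 62.447653 = 8.386450

Answer: Macaulay duration = 8.3864 years


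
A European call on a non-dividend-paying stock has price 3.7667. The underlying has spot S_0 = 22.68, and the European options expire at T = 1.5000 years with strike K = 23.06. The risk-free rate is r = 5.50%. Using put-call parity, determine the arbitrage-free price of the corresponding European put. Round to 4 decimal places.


Answer: Put price = 2.3206

Derivation:
Put-call parity: C - P = S_0 * exp(-qT) - K * exp(-rT).
S_0 * exp(-qT) = 22.6800 * 1.00000000 = 22.68000000
K * exp(-rT) = 23.0600 * 0.92081144 = 21.23391176
P = C - S*exp(-qT) + K*exp(-rT)
P = 3.7667 - 22.68000000 + 21.23391176 = 2.3206


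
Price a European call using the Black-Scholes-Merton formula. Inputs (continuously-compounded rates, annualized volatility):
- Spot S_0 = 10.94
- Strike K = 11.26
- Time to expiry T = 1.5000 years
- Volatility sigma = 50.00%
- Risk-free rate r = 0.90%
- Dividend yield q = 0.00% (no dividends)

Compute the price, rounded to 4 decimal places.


d1 = (ln(S/K) + (r - q + 0.5*sigma^2) * T) / (sigma * sqrt(T)) = 0.28115108
d2 = d1 - sigma * sqrt(T) = -0.33122135
exp(-rT) = 0.98659072; exp(-qT) = 1.00000000
C = S_0 * exp(-qT) * N(d1) - K * exp(-rT) * N(d2)
N(d1) = 0.61070274; N(d2) = 0.37023865
C = 10.9400 * 1.00000000 * 0.61070274 - 11.2600 * 0.98659072 * 0.37023865 = 2.5681

Answer: Price = 2.5681


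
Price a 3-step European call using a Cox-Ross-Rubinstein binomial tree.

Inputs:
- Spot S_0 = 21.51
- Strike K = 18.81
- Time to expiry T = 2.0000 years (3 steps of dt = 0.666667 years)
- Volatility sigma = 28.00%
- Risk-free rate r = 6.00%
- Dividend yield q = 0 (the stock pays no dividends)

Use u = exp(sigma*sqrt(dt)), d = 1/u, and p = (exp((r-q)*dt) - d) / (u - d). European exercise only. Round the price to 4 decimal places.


dt = T/N = 0.666667
u = exp(sigma*sqrt(dt)) = 1.256863; d = 1/u = 0.795632
p = (exp((r-q)*dt) - d) / (u - d) = 0.531575
Discount per step: exp(-r*dt) = 0.960789
Stock lattice S(k, i) with i counting down-moves:
  k=0: S(0,0) = 21.5100
  k=1: S(1,0) = 27.0351; S(1,1) = 17.1140
  k=2: S(2,0) = 33.9795; S(2,1) = 21.5100; S(2,2) = 13.6165
  k=3: S(3,0) = 42.7075; S(3,1) = 27.0351; S(3,2) = 17.1140; S(3,3) = 10.8337
Terminal payoffs V(N, i) = max(S_T - K, 0):
  V(3,0) = 23.897522; V(3,1) = 8.225126; V(3,2) = 0.000000; V(3,3) = 0.000000
Backward induction: V(k, i) = exp(-r*dt) * [p * V(k+1, i) + (1-p) * V(k+1, i+1)].
  V(2,0) = exp(-r*dt) * [p*23.897522 + (1-p)*8.225126] = 15.907004
  V(2,1) = exp(-r*dt) * [p*8.225126 + (1-p)*0.000000] = 4.200833
  V(2,2) = exp(-r*dt) * [p*0.000000 + (1-p)*0.000000] = 0.000000
  V(1,0) = exp(-r*dt) * [p*15.907004 + (1-p)*4.200833] = 10.014829
  V(1,1) = exp(-r*dt) * [p*4.200833 + (1-p)*0.000000] = 2.145498
  V(0,0) = exp(-r*dt) * [p*10.014829 + (1-p)*2.145498] = 6.080489

Answer: Price = V(0,0) = 6.0805


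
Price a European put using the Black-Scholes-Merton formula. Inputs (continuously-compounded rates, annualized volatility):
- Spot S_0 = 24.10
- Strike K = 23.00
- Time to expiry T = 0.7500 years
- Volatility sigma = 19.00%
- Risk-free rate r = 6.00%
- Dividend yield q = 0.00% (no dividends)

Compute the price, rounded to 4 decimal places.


d1 = (ln(S/K) + (r - q + 0.5*sigma^2) * T) / (sigma * sqrt(T)) = 0.63967447
d2 = d1 - sigma * sqrt(T) = 0.47512964
exp(-rT) = 0.95599748; exp(-qT) = 1.00000000
P = K * exp(-rT) * N(-d2) - S_0 * exp(-qT) * N(-d1)
N(-d1) = 0.26119213; N(-d2) = 0.31734729
P = 23.0000 * 0.95599748 * 0.31734729 - 24.1000 * 1.00000000 * 0.26119213 = 0.6831

Answer: Price = 0.6831


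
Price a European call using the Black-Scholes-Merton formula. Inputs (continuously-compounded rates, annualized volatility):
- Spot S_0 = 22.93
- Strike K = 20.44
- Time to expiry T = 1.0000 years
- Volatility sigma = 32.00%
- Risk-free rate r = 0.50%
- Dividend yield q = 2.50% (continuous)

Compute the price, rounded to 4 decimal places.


Answer: Price = 3.8445

Derivation:
d1 = (ln(S/K) + (r - q + 0.5*sigma^2) * T) / (sigma * sqrt(T)) = 0.45672604
d2 = d1 - sigma * sqrt(T) = 0.13672604
exp(-rT) = 0.99501248; exp(-qT) = 0.97530991
C = S_0 * exp(-qT) * N(d1) - K * exp(-rT) * N(d2)
N(d1) = 0.67606601; N(d2) = 0.55437633
C = 22.9300 * 0.97530991 * 0.67606601 - 20.4400 * 0.99501248 * 0.55437633 = 3.8445


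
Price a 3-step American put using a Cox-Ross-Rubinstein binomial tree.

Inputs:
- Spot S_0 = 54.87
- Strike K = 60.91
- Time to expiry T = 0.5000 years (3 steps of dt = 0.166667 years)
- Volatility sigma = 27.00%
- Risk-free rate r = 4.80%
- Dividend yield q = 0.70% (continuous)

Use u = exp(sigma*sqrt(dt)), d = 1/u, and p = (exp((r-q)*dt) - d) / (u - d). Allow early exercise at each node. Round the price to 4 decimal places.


dt = T/N = 0.166667
u = exp(sigma*sqrt(dt)) = 1.116532; d = 1/u = 0.895631
p = (exp((r-q)*dt) - d) / (u - d) = 0.503511
Discount per step: exp(-r*dt) = 0.992032
Stock lattice S(k, i) with i counting down-moves:
  k=0: S(0,0) = 54.8700
  k=1: S(1,0) = 61.2641; S(1,1) = 49.1433
  k=2: S(2,0) = 68.4033; S(2,1) = 54.8700; S(2,2) = 44.0142
  k=3: S(3,0) = 76.3744; S(3,1) = 61.2641; S(3,2) = 49.1433; S(3,3) = 39.4205
Terminal payoffs V(N, i) = max(K - S_T, 0):
  V(3,0) = 0.000000; V(3,1) = 0.000000; V(3,2) = 11.766740; V(3,3) = 21.489514
Backward induction: V(k, i) = exp(-r*dt) * [p * V(k+1, i) + (1-p) * V(k+1, i+1)]; then take max(V_cont, immediate exercise) for American.
  V(2,0) = exp(-r*dt) * [p*0.000000 + (1-p)*0.000000] = 0.000000; exercise = 0.000000; V(2,0) = max -> 0.000000
  V(2,1) = exp(-r*dt) * [p*0.000000 + (1-p)*11.766740] = 5.795507; exercise = 6.040000; V(2,1) = max -> 6.040000
  V(2,2) = exp(-r*dt) * [p*11.766740 + (1-p)*21.489514] = 16.461768; exercise = 16.895784; V(2,2) = max -> 16.895784
  V(1,0) = exp(-r*dt) * [p*0.000000 + (1-p)*6.040000] = 2.974899; exercise = 0.000000; V(1,0) = max -> 2.974899
  V(1,1) = exp(-r*dt) * [p*6.040000 + (1-p)*16.895784] = 11.338704; exercise = 11.766740; V(1,1) = max -> 11.766740
  V(0,0) = exp(-r*dt) * [p*2.974899 + (1-p)*11.766740] = 7.281466; exercise = 6.040000; V(0,0) = max -> 7.281466

Answer: Price = V(0,0) = 7.2815


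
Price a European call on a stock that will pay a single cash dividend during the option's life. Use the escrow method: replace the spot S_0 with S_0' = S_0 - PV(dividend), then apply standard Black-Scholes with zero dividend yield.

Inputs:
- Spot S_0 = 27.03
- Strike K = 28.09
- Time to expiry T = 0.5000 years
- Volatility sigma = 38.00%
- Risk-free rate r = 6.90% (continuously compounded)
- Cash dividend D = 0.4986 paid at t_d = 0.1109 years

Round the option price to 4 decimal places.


PV(D) = D * exp(-r * t_d) = 0.4986 * 0.99237710 = 0.49479922
S_0' = S_0 - PV(D) = 27.0300 - 0.49479922 = 26.53520078
d1 = (ln(S_0'/K) + (r + sigma^2/2)*T) / (sigma*sqrt(T)) = 0.05083183
d2 = d1 - sigma*sqrt(T) = -0.21786875
exp(-rT) = 0.96608834
N(d1) = 0.52027024; N(d2) = 0.41376569
C = S_0' * N(d1) - K * exp(-rT) * N(d2) = 26.53520078 * 0.52027024 - 28.0900 * 0.96608834 * 0.41376569 = 2.5769

Answer: Price = 2.5769


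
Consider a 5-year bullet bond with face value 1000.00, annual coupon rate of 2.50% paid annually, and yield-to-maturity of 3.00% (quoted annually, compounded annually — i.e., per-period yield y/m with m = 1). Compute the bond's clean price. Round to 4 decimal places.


Coupon per period c = face * coupon_rate / m = 25.000000
Periods per year m = 1; per-period yield y/m = 0.030000
Number of cashflows N = 5
Cashflows (t years, CF_t, discount factor 1/(1+y/m)^(m*t), PV):
  t = 1.0000: CF_t = 25.000000, DF = 0.970874, PV = 24.271845
  t = 2.0000: CF_t = 25.000000, DF = 0.942596, PV = 23.564898
  t = 3.0000: CF_t = 25.000000, DF = 0.915142, PV = 22.878541
  t = 4.0000: CF_t = 25.000000, DF = 0.888487, PV = 22.212176
  t = 5.0000: CF_t = 1025.000000, DF = 0.862609, PV = 884.174004
Price P = sum_t PV_t = 977.101464

Answer: Price = 977.1015


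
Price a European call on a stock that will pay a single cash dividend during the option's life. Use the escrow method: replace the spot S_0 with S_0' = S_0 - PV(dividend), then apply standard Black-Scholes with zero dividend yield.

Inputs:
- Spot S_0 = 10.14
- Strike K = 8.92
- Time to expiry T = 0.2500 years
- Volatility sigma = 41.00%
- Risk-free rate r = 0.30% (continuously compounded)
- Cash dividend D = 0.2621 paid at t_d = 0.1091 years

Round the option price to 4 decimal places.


PV(D) = D * exp(-r * t_d) = 0.2621 * 0.99967275 = 0.26201423
S_0' = S_0 - PV(D) = 10.1400 - 0.26201423 = 9.87798577
d1 = (ln(S_0'/K) + (r + sigma^2/2)*T) / (sigma*sqrt(T)) = 0.60378134
d2 = d1 - sigma*sqrt(T) = 0.39878134
exp(-rT) = 0.99925028
N(d1) = 0.72700549; N(d2) = 0.65497284
C = S_0' * N(d1) - K * exp(-rT) * N(d2) = 9.87798577 * 0.72700549 - 8.9200 * 0.99925028 * 0.65497284 = 1.3434

Answer: Price = 1.3434


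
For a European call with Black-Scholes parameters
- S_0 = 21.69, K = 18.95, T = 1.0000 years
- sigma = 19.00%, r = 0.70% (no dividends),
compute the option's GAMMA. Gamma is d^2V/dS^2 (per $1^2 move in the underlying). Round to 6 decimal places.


d1 = 0.8426178595; d2 = 0.6526178595
phi(d1) = 0.2797270530; exp(-qT) = 1.0000000000; exp(-rT) = 0.9930244429
Gamma = exp(-qT) * phi(d1) / (S * sigma * sqrt(T)) = 1.0000000000 * 0.2797270530 / (21.6900 * 0.1900 * 1.0000000000) = 0.067877

Answer: Gamma = 0.067877


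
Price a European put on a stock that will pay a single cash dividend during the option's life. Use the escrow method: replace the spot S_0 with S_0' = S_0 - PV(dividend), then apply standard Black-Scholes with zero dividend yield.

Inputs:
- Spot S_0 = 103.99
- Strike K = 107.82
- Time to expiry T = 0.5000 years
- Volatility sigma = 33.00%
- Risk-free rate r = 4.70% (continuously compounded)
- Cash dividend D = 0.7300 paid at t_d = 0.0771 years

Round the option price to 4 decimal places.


PV(D) = D * exp(-r * t_d) = 0.7300 * 0.99638286 = 0.72735949
S_0' = S_0 - PV(D) = 103.9900 - 0.72735949 = 103.26264051
d1 = (ln(S_0'/K) + (r + sigma^2/2)*T) / (sigma*sqrt(T)) = 0.03230184
d2 = d1 - sigma*sqrt(T) = -0.20104340
exp(-rT) = 0.97677397
N(-d1) = 0.48711567; N(-d2) = 0.57966768
P = K * exp(-rT) * N(-d2) - S_0' * N(-d1) = 107.8200 * 0.97677397 * 0.57966768 - 103.26264051 * 0.48711567 = 10.7473

Answer: Price = 10.7473


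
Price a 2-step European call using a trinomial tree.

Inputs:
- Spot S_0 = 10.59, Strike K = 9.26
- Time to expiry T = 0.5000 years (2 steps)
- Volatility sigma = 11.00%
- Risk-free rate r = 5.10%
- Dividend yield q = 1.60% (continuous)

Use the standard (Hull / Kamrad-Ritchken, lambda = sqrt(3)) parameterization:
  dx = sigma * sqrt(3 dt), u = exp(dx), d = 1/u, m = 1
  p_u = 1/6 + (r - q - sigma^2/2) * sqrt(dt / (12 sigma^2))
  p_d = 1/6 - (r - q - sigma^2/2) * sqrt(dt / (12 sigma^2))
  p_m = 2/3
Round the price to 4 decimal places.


dt = T/N = 0.250000; dx = sigma*sqrt(3*dt) = 0.095263
u = exp(dx) = 1.099948; d = 1/u = 0.909134
p_u = 0.204654, p_m = 0.666667, p_d = 0.128680
Discount per step: exp(-r*dt) = 0.987331
Stock lattice S(k, j) with j the centered position index:
  k=0: S(0,+0) = 10.5900
  k=1: S(1,-1) = 9.6277; S(1,+0) = 10.5900; S(1,+1) = 11.6484
  k=2: S(2,-2) = 8.7529; S(2,-1) = 9.6277; S(2,+0) = 10.5900; S(2,+1) = 11.6484; S(2,+2) = 12.8127
Terminal payoffs V(N, j) = max(S_T - K, 0):
  V(2,-2) = 0.000000; V(2,-1) = 0.367729; V(2,+0) = 1.330000; V(2,+1) = 2.388448; V(2,+2) = 3.552686
Backward induction: V(k, j) = exp(-r*dt) * [p_u * V(k+1, j+1) + p_m * V(k+1, j) + p_d * V(k+1, j-1)]
  V(1,-1) = exp(-r*dt) * [p_u*1.330000 + p_m*0.367729 + p_d*0.000000] = 0.510788
  V(1,+0) = exp(-r*dt) * [p_u*2.388448 + p_m*1.330000 + p_d*0.367729] = 1.404765
  V(1,+1) = exp(-r*dt) * [p_u*3.552686 + p_m*2.388448 + p_d*1.330000] = 2.458960
  V(0,+0) = exp(-r*dt) * [p_u*2.458960 + p_m*1.404765 + p_d*0.510788] = 1.486400

Answer: Price = V(0,0) = 1.4864


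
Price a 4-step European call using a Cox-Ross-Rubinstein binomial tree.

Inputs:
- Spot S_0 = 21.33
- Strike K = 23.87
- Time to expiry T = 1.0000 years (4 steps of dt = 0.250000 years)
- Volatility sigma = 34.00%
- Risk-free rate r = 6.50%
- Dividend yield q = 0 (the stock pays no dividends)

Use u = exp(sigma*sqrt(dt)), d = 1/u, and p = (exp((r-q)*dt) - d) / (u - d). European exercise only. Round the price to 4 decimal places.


Answer: Price = V(0,0) = 2.5763

Derivation:
dt = T/N = 0.250000
u = exp(sigma*sqrt(dt)) = 1.185305; d = 1/u = 0.843665
p = (exp((r-q)*dt) - d) / (u - d) = 0.505555
Discount per step: exp(-r*dt) = 0.983881
Stock lattice S(k, i) with i counting down-moves:
  k=0: S(0,0) = 21.3300
  k=1: S(1,0) = 25.2826; S(1,1) = 17.9954
  k=2: S(2,0) = 29.9675; S(2,1) = 21.3300; S(2,2) = 15.1821
  k=3: S(3,0) = 35.5207; S(3,1) = 25.2826; S(3,2) = 17.9954; S(3,3) = 12.8086
  k=4: S(4,0) = 42.1028; S(4,1) = 29.9675; S(4,2) = 21.3300; S(4,3) = 15.1821; S(4,4) = 10.8061
Terminal payoffs V(N, i) = max(S_T - K, 0):
  V(4,0) = 18.232812; V(4,1) = 6.097532; V(4,2) = 0.000000; V(4,3) = 0.000000; V(4,4) = 0.000000
Backward induction: V(k, i) = exp(-r*dt) * [p * V(k+1, i) + (1-p) * V(k+1, i+1)].
  V(3,0) = exp(-r*dt) * [p*18.232812 + (1-p)*6.097532] = 12.035414
  V(3,1) = exp(-r*dt) * [p*6.097532 + (1-p)*0.000000] = 3.032952
  V(3,2) = exp(-r*dt) * [p*0.000000 + (1-p)*0.000000] = 0.000000
  V(3,3) = exp(-r*dt) * [p*0.000000 + (1-p)*0.000000] = 0.000000
  V(2,0) = exp(-r*dt) * [p*12.035414 + (1-p)*3.032952] = 7.461947
  V(2,1) = exp(-r*dt) * [p*3.032952 + (1-p)*0.000000] = 1.508610
  V(2,2) = exp(-r*dt) * [p*0.000000 + (1-p)*0.000000] = 0.000000
  V(1,0) = exp(-r*dt) * [p*7.461947 + (1-p)*1.508610] = 4.445521
  V(1,1) = exp(-r*dt) * [p*1.508610 + (1-p)*0.000000] = 0.750392
  V(0,0) = exp(-r*dt) * [p*4.445521 + (1-p)*0.750392] = 2.576278


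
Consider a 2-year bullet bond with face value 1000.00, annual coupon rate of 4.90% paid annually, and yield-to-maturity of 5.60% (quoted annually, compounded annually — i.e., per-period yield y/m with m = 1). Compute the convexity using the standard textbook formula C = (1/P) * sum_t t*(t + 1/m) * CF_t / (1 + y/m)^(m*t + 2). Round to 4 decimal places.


Answer: Convexity = 5.2119

Derivation:
Coupon per period c = face * coupon_rate / m = 49.000000
Periods per year m = 1; per-period yield y/m = 0.056000
Number of cashflows N = 2
Cashflows (t years, CF_t, discount factor 1/(1+y/m)^(m*t), PV):
  t = 1.0000: CF_t = 49.000000, DF = 0.946970, PV = 46.401515
  t = 2.0000: CF_t = 1049.000000, DF = 0.896752, PV = 940.692436
Price P = sum_t PV_t = 987.093951
Convexity numerator sum_t t*(t + 1/m) * CF_t / (1+y/m)^(m*t + 2):
  t = 1.0000: term = 83.221267
  t = 2.0000: term = 5061.404720
Convexity = (1/P) * sum = 5144.625987 / 987.093951 = 5.211891


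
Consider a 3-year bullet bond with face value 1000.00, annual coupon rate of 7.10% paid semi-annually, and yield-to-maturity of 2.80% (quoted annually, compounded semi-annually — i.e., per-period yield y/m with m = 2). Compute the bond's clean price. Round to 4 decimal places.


Coupon per period c = face * coupon_rate / m = 35.500000
Periods per year m = 2; per-period yield y/m = 0.014000
Number of cashflows N = 6
Cashflows (t years, CF_t, discount factor 1/(1+y/m)^(m*t), PV):
  t = 0.5000: CF_t = 35.500000, DF = 0.986193, PV = 35.009862
  t = 1.0000: CF_t = 35.500000, DF = 0.972577, PV = 34.526491
  t = 1.5000: CF_t = 35.500000, DF = 0.959149, PV = 34.049794
  t = 2.0000: CF_t = 35.500000, DF = 0.945906, PV = 33.579678
  t = 2.5000: CF_t = 35.500000, DF = 0.932847, PV = 33.116054
  t = 3.0000: CF_t = 1035.500000, DF = 0.919967, PV = 952.625874
Price P = sum_t PV_t = 1122.907753

Answer: Price = 1122.9078


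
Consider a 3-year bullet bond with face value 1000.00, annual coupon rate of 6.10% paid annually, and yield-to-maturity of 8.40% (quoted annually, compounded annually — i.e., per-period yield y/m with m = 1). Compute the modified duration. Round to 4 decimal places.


Coupon per period c = face * coupon_rate / m = 61.000000
Periods per year m = 1; per-period yield y/m = 0.084000
Number of cashflows N = 3
Cashflows (t years, CF_t, discount factor 1/(1+y/m)^(m*t), PV):
  t = 1.0000: CF_t = 61.000000, DF = 0.922509, PV = 56.273063
  t = 2.0000: CF_t = 61.000000, DF = 0.851023, PV = 51.912419
  t = 3.0000: CF_t = 1061.000000, DF = 0.785077, PV = 832.966504
Price P = sum_t PV_t = 941.151986
First compute Macaulay numerator sum_t t * PV_t:
  t * PV_t at t = 1.0000: 56.273063
  t * PV_t at t = 2.0000: 103.824839
  t * PV_t at t = 3.0000: 2498.899511
Macaulay duration D = 2658.997412 / 941.151986 = 2.825258
Modified duration = D / (1 + y/m) = 2.825258 / (1 + 0.084000) = 2.606327

Answer: Modified duration = 2.6063


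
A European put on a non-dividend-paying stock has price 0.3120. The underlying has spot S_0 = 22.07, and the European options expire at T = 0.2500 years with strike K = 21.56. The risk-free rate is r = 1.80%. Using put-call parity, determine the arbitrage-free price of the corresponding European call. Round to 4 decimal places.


Put-call parity: C - P = S_0 * exp(-qT) - K * exp(-rT).
S_0 * exp(-qT) = 22.0700 * 1.00000000 = 22.07000000
K * exp(-rT) = 21.5600 * 0.99551011 = 21.46319797
C = P + S*exp(-qT) - K*exp(-rT)
C = 0.3120 + 22.07000000 - 21.46319797 = 0.9188

Answer: Call price = 0.9188


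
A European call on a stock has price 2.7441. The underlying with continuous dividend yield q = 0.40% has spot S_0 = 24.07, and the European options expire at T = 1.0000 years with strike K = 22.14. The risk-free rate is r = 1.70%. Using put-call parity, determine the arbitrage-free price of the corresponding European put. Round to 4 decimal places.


Put-call parity: C - P = S_0 * exp(-qT) - K * exp(-rT).
S_0 * exp(-qT) = 24.0700 * 0.99600799 = 23.97391230
K * exp(-rT) = 22.1400 * 0.98314368 = 21.76680118
P = C - S*exp(-qT) + K*exp(-rT)
P = 2.7441 - 23.97391230 + 21.76680118 = 0.5370

Answer: Put price = 0.5370


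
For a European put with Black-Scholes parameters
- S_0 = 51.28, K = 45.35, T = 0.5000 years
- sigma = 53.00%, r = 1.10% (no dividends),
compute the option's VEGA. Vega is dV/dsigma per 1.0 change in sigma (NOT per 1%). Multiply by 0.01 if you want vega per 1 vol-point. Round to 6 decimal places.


d1 = 0.5299715589; d2 = 0.1552049648
phi(d1) = 0.3466729468; exp(-qT) = 1.0000000000; exp(-rT) = 0.9945150973
Vega = S * exp(-qT) * phi(d1) * sqrt(T) = 51.2800 * 1.0000000000 * 0.3466729468 * 0.7071067812 = 12.570512

Answer: Vega = 12.570512


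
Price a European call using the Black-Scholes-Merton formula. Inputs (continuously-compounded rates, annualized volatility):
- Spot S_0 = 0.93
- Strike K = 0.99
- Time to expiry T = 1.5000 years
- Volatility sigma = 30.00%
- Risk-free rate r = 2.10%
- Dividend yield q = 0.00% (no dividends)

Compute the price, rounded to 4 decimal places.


Answer: Price = 0.1235

Derivation:
d1 = (ln(S/K) + (r - q + 0.5*sigma^2) * T) / (sigma * sqrt(T)) = 0.09928501
d2 = d1 - sigma * sqrt(T) = -0.26813845
exp(-rT) = 0.96899096; exp(-qT) = 1.00000000
C = S_0 * exp(-qT) * N(d1) - K * exp(-rT) * N(d2)
N(d1) = 0.53954401; N(d2) = 0.39429638
C = 0.9300 * 1.00000000 * 0.53954401 - 0.9900 * 0.96899096 * 0.39429638 = 0.1235


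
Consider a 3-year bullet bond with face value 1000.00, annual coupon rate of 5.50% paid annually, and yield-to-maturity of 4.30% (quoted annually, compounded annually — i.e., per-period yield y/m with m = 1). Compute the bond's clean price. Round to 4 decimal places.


Answer: Price = 1033.1124

Derivation:
Coupon per period c = face * coupon_rate / m = 55.000000
Periods per year m = 1; per-period yield y/m = 0.043000
Number of cashflows N = 3
Cashflows (t years, CF_t, discount factor 1/(1+y/m)^(m*t), PV):
  t = 1.0000: CF_t = 55.000000, DF = 0.958773, PV = 52.732502
  t = 2.0000: CF_t = 55.000000, DF = 0.919245, PV = 50.558487
  t = 3.0000: CF_t = 1055.000000, DF = 0.881347, PV = 929.821394
Price P = sum_t PV_t = 1033.112383


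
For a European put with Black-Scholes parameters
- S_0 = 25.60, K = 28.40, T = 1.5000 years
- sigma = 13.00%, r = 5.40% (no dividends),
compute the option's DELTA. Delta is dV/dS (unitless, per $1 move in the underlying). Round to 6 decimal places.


Answer: Delta = -0.525345

Derivation:
d1 = -0.0635723841; d2 = -0.2227892174
phi(d1) = 0.3981369421; exp(-qT) = 1.0000000000; exp(-rT) = 0.9221936914
N(-d1) = 0.5253446392
Delta = -exp(-qT) * N(-d1) = -1.0000000000 * 0.5253446392 = -0.525345
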